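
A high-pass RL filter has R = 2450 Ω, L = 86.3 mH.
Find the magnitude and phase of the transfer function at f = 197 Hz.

Step 1 — Angular frequency: ω = 2π·197 = 1238 rad/s.
Step 2 — Transfer function: H(jω) = jωL/(R + jωL).
Step 3 — Numerator jωL = j·106.8; denominator R + jωL = 2450 + j106.8.
Step 4 — H = 0.001897 + j0.04352.
Step 5 — Magnitude: |H| = 0.04356 (-27.2 dB); phase: φ = 87.5°.

|H| = 0.04356 (-27.2 dB), φ = 87.5°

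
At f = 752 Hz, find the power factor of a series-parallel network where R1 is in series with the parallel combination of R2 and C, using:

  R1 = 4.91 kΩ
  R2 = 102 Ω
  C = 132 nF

Step 1 — Angular frequency: ω = 2π·f = 2π·752 = 4725 rad/s.
Step 2 — Component impedances:
  R1: Z = R = 4910 Ω
  R2: Z = R = 102 Ω
  C: Z = 1/(jωC) = -j/(ω·C) = 0 - j1603 Ω
Step 3 — Parallel branch: R2 || C = 1/(1/R2 + 1/C) = 101.6 - j6.463 Ω.
Step 4 — Series with R1: Z_total = R1 + (R2 || C) = 5012 - j6.463 Ω = 5012∠-0.1° Ω.
Step 5 — Power factor: PF = cos(φ) = Re(Z)/|Z| = 5012/5012 = 1.
Step 6 — Type: Im(Z) = -6.463 ⇒ leading (phase φ = -0.1°).

PF = 1 (leading, φ = -0.1°)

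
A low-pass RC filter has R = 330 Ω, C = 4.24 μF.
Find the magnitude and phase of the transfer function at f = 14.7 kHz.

Step 1 — Angular frequency: ω = 2π·1.47e+04 = 9.236e+04 rad/s.
Step 2 — Transfer function: H(jω) = 1/(1 + jωRC).
Step 3 — Denominator: 1 + jωRC = 1 + j·9.236e+04·330·4.24e-06 = 1 + j129.2.
Step 4 — H = 5.987e-05 - j0.007737.
Step 5 — Magnitude: |H| = 0.007738 (-42.2 dB); phase: φ = -89.6°.

|H| = 0.007738 (-42.2 dB), φ = -89.6°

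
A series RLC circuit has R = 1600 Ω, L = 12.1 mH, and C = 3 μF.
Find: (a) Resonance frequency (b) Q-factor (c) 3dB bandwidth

Step 1 — Resonance condition Im(Z)=0 gives ω₀ = 1/√(LC).
Step 2 — ω₀ = 1/√(0.0121·3e-06) = 5249 rad/s.
Step 3 — f₀ = ω₀/(2π) = 835.3 Hz.
Step 4 — Series Q: Q = ω₀L/R = 5249·0.0121/1600 = 0.03969.
Step 5 — 3dB bandwidth: Δω = ω₀/Q = 1.322e+05 rad/s; BW = Δω/(2π) = 2.105e+04 Hz.

(a) f₀ = 835.3 Hz  (b) Q = 0.03969  (c) BW = 2.105e+04 Hz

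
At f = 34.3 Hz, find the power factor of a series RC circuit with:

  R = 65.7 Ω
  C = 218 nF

Step 1 — Angular frequency: ω = 2π·f = 2π·34.3 = 215.5 rad/s.
Step 2 — Component impedances:
  R: Z = R = 65.7 Ω
  C: Z = 1/(jωC) = -j/(ω·C) = 0 - j2.128e+04 Ω
Step 3 — Series combination: Z_total = R + C = 65.7 - j2.128e+04 Ω = 2.128e+04∠-89.8° Ω.
Step 4 — Power factor: PF = cos(φ) = Re(Z)/|Z| = 65.7/2.128e+04 = 0.003087.
Step 5 — Type: Im(Z) = -2.128e+04 ⇒ leading (phase φ = -89.8°).

PF = 0.003087 (leading, φ = -89.8°)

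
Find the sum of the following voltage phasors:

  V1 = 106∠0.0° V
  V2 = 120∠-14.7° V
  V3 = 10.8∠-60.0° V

Step 1 — Convert each phasor to rectangular form:
  V1 = 106·(cos(0.0°) + j·sin(0.0°)) = 106 V
  V2 = 120·(cos(-14.7°) + j·sin(-14.7°)) = 116.1 - j30.45 V
  V3 = 10.8·(cos(-60.0°) + j·sin(-60.0°)) = 5.4 - j9.353 V
Step 2 — Sum components: V_total = 227.5 - j39.8 V.
Step 3 — Convert to polar: |V_total| = 230.9 V, ∠V_total = -9.9°.

V_total = 230.9∠-9.9° V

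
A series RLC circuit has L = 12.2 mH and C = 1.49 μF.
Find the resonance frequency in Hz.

Step 1 — Resonance condition Im(Z)=0 gives ω₀ = 1/√(LC).
Step 2 — ω₀ = 1/√(0.0122·1.49e-06) = 7417 rad/s.
Step 3 — f₀ = ω₀/(2π) = 1180 Hz.

f₀ = 1180 Hz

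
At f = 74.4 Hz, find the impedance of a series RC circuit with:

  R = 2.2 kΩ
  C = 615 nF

Step 1 — Angular frequency: ω = 2π·f = 2π·74.4 = 467.5 rad/s.
Step 2 — Component impedances:
  R: Z = R = 2200 Ω
  C: Z = 1/(jωC) = -j/(ω·C) = 0 - j3478 Ω
Step 3 — Series combination: Z_total = R + C = 2200 - j3478 Ω = 4116∠-57.7° Ω.

Z = 2200 - j3478 Ω = 4116∠-57.7° Ω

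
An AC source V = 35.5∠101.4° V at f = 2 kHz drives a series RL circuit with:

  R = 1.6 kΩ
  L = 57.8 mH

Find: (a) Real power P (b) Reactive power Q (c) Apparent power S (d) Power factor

Step 1 — Angular frequency: ω = 2π·f = 2π·2000 = 1.257e+04 rad/s.
Step 2 — Component impedances:
  R: Z = R = 1600 Ω
  L: Z = jωL = j·1.257e+04·0.0578 = 0 + j726.3 Ω
Step 3 — Series combination: Z_total = R + L = 1600 + j726.3 Ω = 1757∠24.4° Ω.
Step 4 — Source phasor: V = 35.5∠101.4° V = -7.017 + j34.8 V.
Step 5 — Current: I = V / Z = 0.00455 + j0.01968 A = 0.0202∠77.0° A.
Step 6 — Complex power: S = V·I* = 0.6531 + j0.2965 VA.
Step 7 — Real power: P = Re(S) = 0.6531 W.
Step 8 — Reactive power: Q = Im(S) = 0.2965 VAR.
Step 9 — Apparent power: |S| = 0.7172 VA.
Step 10 — Power factor: PF = P/|S| = 0.9106 (lagging).

(a) P = 0.6531 W  (b) Q = 0.2965 VAR  (c) S = 0.7172 VA  (d) PF = 0.9106 (lagging)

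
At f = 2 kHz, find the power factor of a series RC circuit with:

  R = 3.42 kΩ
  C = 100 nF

Step 1 — Angular frequency: ω = 2π·f = 2π·2000 = 1.257e+04 rad/s.
Step 2 — Component impedances:
  R: Z = R = 3420 Ω
  C: Z = 1/(jωC) = -j/(ω·C) = 0 - j795.8 Ω
Step 3 — Series combination: Z_total = R + C = 3420 - j795.8 Ω = 3511∠-13.1° Ω.
Step 4 — Power factor: PF = cos(φ) = Re(Z)/|Z| = 3420/3511.4 = 0.974.
Step 5 — Type: Im(Z) = -795.8 ⇒ leading (phase φ = -13.1°).

PF = 0.974 (leading, φ = -13.1°)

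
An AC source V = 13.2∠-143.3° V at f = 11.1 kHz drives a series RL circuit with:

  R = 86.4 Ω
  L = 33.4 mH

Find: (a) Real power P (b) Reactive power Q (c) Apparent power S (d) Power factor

Step 1 — Angular frequency: ω = 2π·f = 2π·1.11e+04 = 6.974e+04 rad/s.
Step 2 — Component impedances:
  R: Z = R = 86.4 Ω
  L: Z = jωL = j·6.974e+04·0.0334 = 0 + j2329 Ω
Step 3 — Series combination: Z_total = R + L = 86.4 + j2329 Ω = 2331∠87.9° Ω.
Step 4 — Source phasor: V = 13.2∠-143.3° V = -10.58 - j7.889 V.
Step 5 — Current: I = V / Z = -0.00355 + j0.004412 A = 0.005663∠128.8° A.
Step 6 — Complex power: S = V·I* = 0.002771 + j0.0747 VA.
Step 7 — Real power: P = Re(S) = 0.002771 W.
Step 8 — Reactive power: Q = Im(S) = 0.0747 VAR.
Step 9 — Apparent power: |S| = 0.07475 VA.
Step 10 — Power factor: PF = P/|S| = 0.03707 (lagging).

(a) P = 0.002771 W  (b) Q = 0.0747 VAR  (c) S = 0.07475 VA  (d) PF = 0.03707 (lagging)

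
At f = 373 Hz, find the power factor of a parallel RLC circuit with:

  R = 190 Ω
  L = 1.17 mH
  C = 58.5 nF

Step 1 — Angular frequency: ω = 2π·f = 2π·373 = 2344 rad/s.
Step 2 — Component impedances:
  R: Z = R = 190 Ω
  L: Z = jωL = j·2344·0.00117 = 0 + j2.742 Ω
  C: Z = 1/(jωC) = -j/(ω·C) = 0 - j7294 Ω
Step 3 — Parallel combination: 1/Z_total = 1/R + 1/L + 1/C; Z_total = 0.03959 + j2.743 Ω = 2.743∠89.2° Ω.
Step 4 — Power factor: PF = cos(φ) = Re(Z)/|Z| = 0.039594/2.7428 = 0.01444.
Step 5 — Type: Im(Z) = 2.743 ⇒ lagging (phase φ = 89.2°).

PF = 0.01444 (lagging, φ = 89.2°)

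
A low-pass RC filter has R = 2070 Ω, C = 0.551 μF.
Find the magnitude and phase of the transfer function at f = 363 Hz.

Step 1 — Angular frequency: ω = 2π·363 = 2281 rad/s.
Step 2 — Transfer function: H(jω) = 1/(1 + jωRC).
Step 3 — Denominator: 1 + jωRC = 1 + j·2281·2070·5.51e-07 = 1 + j2.601.
Step 4 — H = 0.1287 - j0.3349.
Step 5 — Magnitude: |H| = 0.3588 (-8.9 dB); phase: φ = -69.0°.

|H| = 0.3588 (-8.9 dB), φ = -69.0°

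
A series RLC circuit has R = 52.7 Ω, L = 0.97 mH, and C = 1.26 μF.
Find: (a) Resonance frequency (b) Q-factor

Step 1 — Resonance condition Im(Z)=0 gives ω₀ = 1/√(LC).
Step 2 — ω₀ = 1/√(0.00097·1.26e-06) = 2.86e+04 rad/s.
Step 3 — f₀ = ω₀/(2π) = 4552 Hz.
Step 4 — Series Q: Q = ω₀L/R = 2.86e+04·0.00097/52.7 = 0.5265.

(a) f₀ = 4552 Hz  (b) Q = 0.5265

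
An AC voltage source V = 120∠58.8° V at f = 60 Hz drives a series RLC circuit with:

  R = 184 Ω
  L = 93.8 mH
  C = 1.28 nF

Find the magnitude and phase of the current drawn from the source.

Step 1 — Angular frequency: ω = 2π·f = 2π·60 = 377 rad/s.
Step 2 — Component impedances:
  R: Z = R = 184 Ω
  L: Z = jωL = j·377·0.0938 = 0 + j35.36 Ω
  C: Z = 1/(jωC) = -j/(ω·C) = 0 - j2.072e+06 Ω
Step 3 — Series combination: Z_total = R + L + C = 184 - j2.072e+06 Ω = 2.072e+06∠-90.0° Ω.
Step 4 — Source phasor: V = 120∠58.8° V = 62.16 + j102.6 V.
Step 5 — Ohm's law: I = V / Z_total = (62.16 + j102.6) / (184 - j2.072e+06) = -4.953e-05 + j3e-05 A.
Step 6 — Convert to polar: |I| = 5.791e-05 A, ∠I = 148.8°.

I = 5.791e-05∠148.8° A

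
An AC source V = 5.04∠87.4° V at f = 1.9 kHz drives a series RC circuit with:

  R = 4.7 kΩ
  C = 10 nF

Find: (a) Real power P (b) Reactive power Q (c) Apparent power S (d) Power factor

Step 1 — Angular frequency: ω = 2π·f = 2π·1900 = 1.194e+04 rad/s.
Step 2 — Component impedances:
  R: Z = R = 4700 Ω
  C: Z = 1/(jωC) = -j/(ω·C) = 0 - j8377 Ω
Step 3 — Series combination: Z_total = R + C = 4700 - j8377 Ω = 9605∠-60.7° Ω.
Step 4 — Source phasor: V = 5.04∠87.4° V = 0.2286 + j5.035 V.
Step 5 — Current: I = V / Z = -0.0004455 + j0.0002773 A = 0.0005247∠148.1° A.
Step 6 — Complex power: S = V·I* = 0.001294 - j0.002306 VA.
Step 7 — Real power: P = Re(S) = 0.001294 W.
Step 8 — Reactive power: Q = Im(S) = -0.002306 VAR.
Step 9 — Apparent power: |S| = 0.002645 VA.
Step 10 — Power factor: PF = P/|S| = 0.4893 (leading).

(a) P = 0.001294 W  (b) Q = -0.002306 VAR  (c) S = 0.002645 VA  (d) PF = 0.4893 (leading)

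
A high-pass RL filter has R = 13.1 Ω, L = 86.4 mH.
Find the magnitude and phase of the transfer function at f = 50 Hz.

Step 1 — Angular frequency: ω = 2π·50 = 314.2 rad/s.
Step 2 — Transfer function: H(jω) = jωL/(R + jωL).
Step 3 — Numerator jωL = j·27.14; denominator R + jωL = 13.1 + j27.14.
Step 4 — H = 0.8111 + j0.3914.
Step 5 — Magnitude: |H| = 0.9006 (-0.9 dB); phase: φ = 25.8°.

|H| = 0.9006 (-0.9 dB), φ = 25.8°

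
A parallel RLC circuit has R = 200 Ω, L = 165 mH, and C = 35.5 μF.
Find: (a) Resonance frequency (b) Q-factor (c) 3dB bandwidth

Step 1 — Resonance: ω₀ = 1/√(LC) = 1/√(0.165·3.55e-05) = 413.2 rad/s.
Step 2 — f₀ = ω₀/(2π) = 65.76 Hz.
Step 3 — Parallel Q: Q = R/(ω₀L) = 200/(413.2·0.165) = 2.934.
Step 4 — Bandwidth: Δω = ω₀/Q = 140.8 rad/s; BW = Δω/(2π) = 22.42 Hz.

(a) f₀ = 65.76 Hz  (b) Q = 2.934  (c) BW = 22.42 Hz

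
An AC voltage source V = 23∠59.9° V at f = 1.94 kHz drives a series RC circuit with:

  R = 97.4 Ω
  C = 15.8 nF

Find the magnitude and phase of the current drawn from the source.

Step 1 — Angular frequency: ω = 2π·f = 2π·1940 = 1.219e+04 rad/s.
Step 2 — Component impedances:
  R: Z = R = 97.4 Ω
  C: Z = 1/(jωC) = -j/(ω·C) = 0 - j5192 Ω
Step 3 — Series combination: Z_total = R + C = 97.4 - j5192 Ω = 5193∠-88.9° Ω.
Step 4 — Source phasor: V = 23∠59.9° V = 11.53 + j19.9 V.
Step 5 — Ohm's law: I = V / Z_total = (11.53 + j19.9) / (97.4 - j5192) = -0.003789 + j0.002293 A.
Step 6 — Convert to polar: |I| = 0.004429 A, ∠I = 148.8°.

I = 0.004429∠148.8° A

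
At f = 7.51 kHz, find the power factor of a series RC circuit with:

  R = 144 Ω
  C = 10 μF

Step 1 — Angular frequency: ω = 2π·f = 2π·7510 = 4.719e+04 rad/s.
Step 2 — Component impedances:
  R: Z = R = 144 Ω
  C: Z = 1/(jωC) = -j/(ω·C) = 0 - j2.119 Ω
Step 3 — Series combination: Z_total = R + C = 144 - j2.119 Ω = 144∠-0.8° Ω.
Step 4 — Power factor: PF = cos(φ) = Re(Z)/|Z| = 144/144.02 = 0.9999.
Step 5 — Type: Im(Z) = -2.119 ⇒ leading (phase φ = -0.8°).

PF = 0.9999 (leading, φ = -0.8°)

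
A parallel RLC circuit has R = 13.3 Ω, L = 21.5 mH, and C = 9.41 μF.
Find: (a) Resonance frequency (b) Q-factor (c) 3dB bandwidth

Step 1 — Resonance: ω₀ = 1/√(LC) = 1/√(0.0215·9.41e-06) = 2223 rad/s.
Step 2 — f₀ = ω₀/(2π) = 353.8 Hz.
Step 3 — Parallel Q: Q = R/(ω₀L) = 13.3/(2223·0.0215) = 0.2782.
Step 4 — Bandwidth: Δω = ω₀/Q = 7990 rad/s; BW = Δω/(2π) = 1272 Hz.

(a) f₀ = 353.8 Hz  (b) Q = 0.2782  (c) BW = 1272 Hz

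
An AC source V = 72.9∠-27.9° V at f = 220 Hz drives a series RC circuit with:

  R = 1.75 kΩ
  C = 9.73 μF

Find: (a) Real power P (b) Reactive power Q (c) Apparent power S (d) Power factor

Step 1 — Angular frequency: ω = 2π·f = 2π·220 = 1382 rad/s.
Step 2 — Component impedances:
  R: Z = R = 1750 Ω
  C: Z = 1/(jωC) = -j/(ω·C) = 0 - j74.35 Ω
Step 3 — Series combination: Z_total = R + C = 1750 - j74.35 Ω = 1752∠-2.4° Ω.
Step 4 — Source phasor: V = 72.9∠-27.9° V = 64.43 - j34.11 V.
Step 5 — Current: I = V / Z = 0.03758 - j0.0179 A = 0.04162∠-25.5° A.
Step 6 — Complex power: S = V·I* = 3.031 - j0.1288 VA.
Step 7 — Real power: P = Re(S) = 3.031 W.
Step 8 — Reactive power: Q = Im(S) = -0.1288 VAR.
Step 9 — Apparent power: |S| = 3.034 VA.
Step 10 — Power factor: PF = P/|S| = 0.9991 (leading).

(a) P = 3.031 W  (b) Q = -0.1288 VAR  (c) S = 3.034 VA  (d) PF = 0.9991 (leading)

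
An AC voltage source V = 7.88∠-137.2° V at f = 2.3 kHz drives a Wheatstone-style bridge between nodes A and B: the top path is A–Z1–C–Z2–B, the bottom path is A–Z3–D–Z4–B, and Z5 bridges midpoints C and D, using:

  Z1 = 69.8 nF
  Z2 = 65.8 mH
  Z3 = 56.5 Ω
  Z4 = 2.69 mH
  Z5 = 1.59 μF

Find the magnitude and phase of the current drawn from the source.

Step 1 — Angular frequency: ω = 2π·f = 2π·2300 = 1.445e+04 rad/s.
Step 2 — Component impedances:
  Z1: Z = 1/(jωC) = -j/(ω·C) = 0 - j991.4 Ω
  Z2: Z = jωL = j·1.445e+04·0.0658 = 0 + j950.9 Ω
  Z3: Z = R = 56.5 Ω
  Z4: Z = jωL = j·1.445e+04·0.00269 = 0 + j38.87 Ω
  Z5: Z = 1/(jωC) = -j/(ω·C) = 0 - j43.52 Ω
Step 3 — Bridge requires nodal analysis (the Z5 bridge couples midpoints C and D, so the two paths cannot be reduced to a simple series/parallel combination). Setting node B to ground and injecting 1 A at node A, the 3-node admittance system at A, C, D solves to V_A = Z_AB = 56.14 + j34.22 Ω = 65.75∠31.4° Ω.
Step 4 — Source phasor: V = 7.88∠-137.2° V = -5.782 - j5.354 V.
Step 5 — Ohm's law: I = V / Z_total = (-5.782 - j5.354) / (56.14 + j34.22) = -0.1175 - j0.02376 A.
Step 6 — Convert to polar: |I| = 0.1199 A, ∠I = -168.6°.

I = 0.1199∠-168.6° A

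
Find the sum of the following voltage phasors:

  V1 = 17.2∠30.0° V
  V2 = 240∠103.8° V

Step 1 — Convert each phasor to rectangular form:
  V1 = 17.2·(cos(30.0°) + j·sin(30.0°)) = 14.9 + j8.6 V
  V2 = 240·(cos(103.8°) + j·sin(103.8°)) = -57.25 + j233.1 V
Step 2 — Sum components: V_total = -42.35 + j241.7 V.
Step 3 — Convert to polar: |V_total| = 245.4 V, ∠V_total = 99.9°.

V_total = 245.4∠99.9° V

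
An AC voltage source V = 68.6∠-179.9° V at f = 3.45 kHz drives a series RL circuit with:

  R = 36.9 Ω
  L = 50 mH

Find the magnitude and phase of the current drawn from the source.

Step 1 — Angular frequency: ω = 2π·f = 2π·3450 = 2.168e+04 rad/s.
Step 2 — Component impedances:
  R: Z = R = 36.9 Ω
  L: Z = jωL = j·2.168e+04·0.05 = 0 + j1084 Ω
Step 3 — Series combination: Z_total = R + L = 36.9 + j1084 Ω = 1084∠88.1° Ω.
Step 4 — Source phasor: V = 68.6∠-179.9° V = -68.6 - j0.1197 V.
Step 5 — Ohm's law: I = V / Z_total = (-68.6 - j0.1197) / (36.9 + j1084) = -0.002263 + j0.06322 A.
Step 6 — Convert to polar: |I| = 0.06326 A, ∠I = 92.0°.

I = 0.06326∠92.0° A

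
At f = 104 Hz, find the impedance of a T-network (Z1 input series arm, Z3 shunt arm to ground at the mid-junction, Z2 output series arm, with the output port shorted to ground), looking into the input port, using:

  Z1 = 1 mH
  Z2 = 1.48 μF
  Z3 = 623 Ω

Step 1 — Angular frequency: ω = 2π·f = 2π·104 = 653.5 rad/s.
Step 2 — Component impedances:
  Z1: Z = jωL = j·653.5·0.001 = 0 + j0.6535 Ω
  Z2: Z = 1/(jωC) = -j/(ω·C) = 0 - j1034 Ω
  Z3: Z = R = 623 Ω
Step 3 — With the output port shorted to ground, the output series arm Z2 runs from the junction to ground; the shunt arm Z3 also runs from the junction to ground. They appear in parallel: Z3 || Z2 = 457.1 - j275.4 Ω.
Step 4 — Series with input arm Z1: Z_in = Z1 + (Z3 || Z2) = 457.1 - j274.7 Ω = 533.3∠-31.0° Ω.

Z = 457.1 - j274.7 Ω = 533.3∠-31.0° Ω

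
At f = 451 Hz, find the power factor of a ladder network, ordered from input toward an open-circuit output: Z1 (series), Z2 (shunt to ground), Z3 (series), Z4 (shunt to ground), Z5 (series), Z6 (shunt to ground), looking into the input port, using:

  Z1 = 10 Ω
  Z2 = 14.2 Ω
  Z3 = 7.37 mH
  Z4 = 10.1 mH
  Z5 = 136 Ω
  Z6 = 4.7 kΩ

Step 1 — Angular frequency: ω = 2π·f = 2π·451 = 2834 rad/s.
Step 2 — Component impedances:
  Z1: Z = R = 10 Ω
  Z2: Z = R = 14.2 Ω
  Z3: Z = jωL = j·2834·0.00737 = 0 + j20.88 Ω
  Z4: Z = jωL = j·2834·0.0101 = 0 + j28.62 Ω
  Z5: Z = R = 136 Ω
  Z6: Z = R = 4700 Ω
Step 3 — Ladder network (open output): work backward from the far end, alternating series and parallel combinations. Z_in = 23.11 + j3.757 Ω = 23.41∠9.2° Ω.
Step 4 — Power factor: PF = cos(φ) = Re(Z)/|Z| = 23.1096/23.4129 = 0.987.
Step 5 — Type: Im(Z) = 3.757 ⇒ lagging (phase φ = 9.2°).

PF = 0.987 (lagging, φ = 9.2°)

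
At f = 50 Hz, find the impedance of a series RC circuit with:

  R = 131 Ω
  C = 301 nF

Step 1 — Angular frequency: ω = 2π·f = 2π·50 = 314.2 rad/s.
Step 2 — Component impedances:
  R: Z = R = 131 Ω
  C: Z = 1/(jωC) = -j/(ω·C) = 0 - j1.058e+04 Ω
Step 3 — Series combination: Z_total = R + C = 131 - j1.058e+04 Ω = 1.058e+04∠-89.3° Ω.

Z = 131 - j1.058e+04 Ω = 1.058e+04∠-89.3° Ω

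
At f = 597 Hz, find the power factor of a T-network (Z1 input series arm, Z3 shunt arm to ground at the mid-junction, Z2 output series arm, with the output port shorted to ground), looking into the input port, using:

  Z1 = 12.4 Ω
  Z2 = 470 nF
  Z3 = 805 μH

Step 1 — Angular frequency: ω = 2π·f = 2π·597 = 3751 rad/s.
Step 2 — Component impedances:
  Z1: Z = R = 12.4 Ω
  Z2: Z = 1/(jωC) = -j/(ω·C) = 0 - j567.2 Ω
  Z3: Z = jωL = j·3751·0.000805 = 0 + j3.02 Ω
Step 3 — With the output port shorted to ground, the output series arm Z2 runs from the junction to ground; the shunt arm Z3 also runs from the junction to ground. They appear in parallel: Z3 || Z2 = 0 + j3.036 Ω.
Step 4 — Series with input arm Z1: Z_in = Z1 + (Z3 || Z2) = 12.4 + j3.036 Ω = 12.77∠13.8° Ω.
Step 5 — Power factor: PF = cos(φ) = Re(Z)/|Z| = 12.4/12.766 = 0.9713.
Step 6 — Type: Im(Z) = 3.036 ⇒ lagging (phase φ = 13.8°).

PF = 0.9713 (lagging, φ = 13.8°)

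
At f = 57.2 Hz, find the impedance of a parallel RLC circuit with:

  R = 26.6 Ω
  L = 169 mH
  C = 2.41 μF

Step 1 — Angular frequency: ω = 2π·f = 2π·57.2 = 359.4 rad/s.
Step 2 — Component impedances:
  R: Z = R = 26.6 Ω
  L: Z = jωL = j·359.4·0.169 = 0 + j60.74 Ω
  C: Z = 1/(jωC) = -j/(ω·C) = 0 - j1155 Ω
Step 3 — Parallel combination: 1/Z_total = 1/R + 1/L + 1/C; Z_total = 22.69 + j9.416 Ω = 24.57∠22.5° Ω.

Z = 22.69 + j9.416 Ω = 24.57∠22.5° Ω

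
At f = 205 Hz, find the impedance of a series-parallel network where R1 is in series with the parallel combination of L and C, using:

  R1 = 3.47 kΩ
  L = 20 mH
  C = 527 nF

Step 1 — Angular frequency: ω = 2π·f = 2π·205 = 1288 rad/s.
Step 2 — Component impedances:
  R1: Z = R = 3470 Ω
  L: Z = jωL = j·1288·0.02 = 0 + j25.76 Ω
  C: Z = 1/(jωC) = -j/(ω·C) = 0 - j1473 Ω
Step 3 — Parallel branch: L || C = 1/(1/L + 1/C) = 0 + j26.22 Ω.
Step 4 — Series with R1: Z_total = R1 + (L || C) = 3470 + j26.22 Ω = 3470∠0.4° Ω.

Z = 3470 + j26.22 Ω = 3470∠0.4° Ω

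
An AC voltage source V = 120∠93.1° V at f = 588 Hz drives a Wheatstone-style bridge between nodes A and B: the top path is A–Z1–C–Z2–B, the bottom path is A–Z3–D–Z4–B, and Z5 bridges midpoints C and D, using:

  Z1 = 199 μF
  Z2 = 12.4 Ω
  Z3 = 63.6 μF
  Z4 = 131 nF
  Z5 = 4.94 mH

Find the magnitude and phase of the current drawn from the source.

Step 1 — Angular frequency: ω = 2π·f = 2π·588 = 3695 rad/s.
Step 2 — Component impedances:
  Z1: Z = 1/(jωC) = -j/(ω·C) = 0 - j1.36 Ω
  Z2: Z = R = 12.4 Ω
  Z3: Z = 1/(jωC) = -j/(ω·C) = 0 - j4.256 Ω
  Z4: Z = 1/(jωC) = -j/(ω·C) = 0 - j2066 Ω
  Z5: Z = jωL = j·3695·0.00494 = 0 + j18.25 Ω
Step 3 — Bridge requires nodal analysis (the Z5 bridge couples midpoints C and D, so the two paths cannot be reduced to a simple series/parallel combination). Setting node B to ground and injecting 1 A at node A, the 3-node admittance system at A, C, D solves to V_A = Z_AB = 12.38 - j1.579 Ω = 12.48∠-7.3° Ω.
Step 4 — Source phasor: V = 120∠93.1° V = -6.489 + j119.8 V.
Step 5 — Ohm's law: I = V / Z_total = (-6.489 + j119.8) / (12.38 - j1.579) = -1.731 + j9.461 A.
Step 6 — Convert to polar: |I| = 9.618 A, ∠I = 100.4°.

I = 9.618∠100.4° A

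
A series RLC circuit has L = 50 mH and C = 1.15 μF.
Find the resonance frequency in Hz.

Step 1 — Resonance condition Im(Z)=0 gives ω₀ = 1/√(LC).
Step 2 — ω₀ = 1/√(0.05·1.15e-06) = 4170 rad/s.
Step 3 — f₀ = ω₀/(2π) = 663.7 Hz.

f₀ = 663.7 Hz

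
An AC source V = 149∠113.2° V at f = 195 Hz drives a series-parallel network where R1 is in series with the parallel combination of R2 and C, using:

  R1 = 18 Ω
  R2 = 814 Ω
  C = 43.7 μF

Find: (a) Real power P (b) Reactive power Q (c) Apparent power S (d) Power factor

Step 1 — Angular frequency: ω = 2π·f = 2π·195 = 1225 rad/s.
Step 2 — Component impedances:
  R1: Z = R = 18 Ω
  R2: Z = R = 814 Ω
  C: Z = 1/(jωC) = -j/(ω·C) = 0 - j18.68 Ω
Step 3 — Parallel branch: R2 || C = 1/(1/R2 + 1/C) = 0.4283 - j18.67 Ω.
Step 4 — Series with R1: Z_total = R1 + (R2 || C) = 18.43 - j18.67 Ω = 26.23∠-45.4° Ω.
Step 5 — Source phasor: V = 149∠113.2° V = -58.7 + j137 V.
Step 6 — Current: I = V / Z = -5.288 + j2.076 A = 5.68∠158.6° A.
Step 7 — Complex power: S = V·I* = 594.6 - j602.3 VA.
Step 8 — Real power: P = Re(S) = 594.6 W.
Step 9 — Reactive power: Q = Im(S) = -602.3 VAR.
Step 10 — Apparent power: |S| = 846.4 VA.
Step 11 — Power factor: PF = P/|S| = 0.7025 (leading).

(a) P = 594.6 W  (b) Q = -602.3 VAR  (c) S = 846.4 VA  (d) PF = 0.7025 (leading)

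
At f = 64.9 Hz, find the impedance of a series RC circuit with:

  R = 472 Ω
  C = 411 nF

Step 1 — Angular frequency: ω = 2π·f = 2π·64.9 = 407.8 rad/s.
Step 2 — Component impedances:
  R: Z = R = 472 Ω
  C: Z = 1/(jωC) = -j/(ω·C) = 0 - j5967 Ω
Step 3 — Series combination: Z_total = R + C = 472 - j5967 Ω = 5985∠-85.5° Ω.

Z = 472 - j5967 Ω = 5985∠-85.5° Ω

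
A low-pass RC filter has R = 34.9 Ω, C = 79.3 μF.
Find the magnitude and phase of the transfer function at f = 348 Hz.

Step 1 — Angular frequency: ω = 2π·348 = 2187 rad/s.
Step 2 — Transfer function: H(jω) = 1/(1 + jωRC).
Step 3 — Denominator: 1 + jωRC = 1 + j·2187·34.9·7.93e-05 = 1 + j6.051.
Step 4 — H = 0.02658 - j0.1609.
Step 5 — Magnitude: |H| = 0.163 (-15.8 dB); phase: φ = -80.6°.

|H| = 0.163 (-15.8 dB), φ = -80.6°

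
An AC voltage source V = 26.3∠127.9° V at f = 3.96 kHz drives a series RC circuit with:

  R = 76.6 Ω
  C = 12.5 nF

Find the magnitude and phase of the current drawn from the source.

Step 1 — Angular frequency: ω = 2π·f = 2π·3960 = 2.488e+04 rad/s.
Step 2 — Component impedances:
  R: Z = R = 76.6 Ω
  C: Z = 1/(jωC) = -j/(ω·C) = 0 - j3215 Ω
Step 3 — Series combination: Z_total = R + C = 76.6 - j3215 Ω = 3216∠-88.6° Ω.
Step 4 — Source phasor: V = 26.3∠127.9° V = -16.16 + j20.75 V.
Step 5 — Ohm's law: I = V / Z_total = (-16.16 + j20.75) / (76.6 - j3215) = -0.006571 - j0.004868 A.
Step 6 — Convert to polar: |I| = 0.008177 A, ∠I = -143.5°.

I = 0.008177∠-143.5° A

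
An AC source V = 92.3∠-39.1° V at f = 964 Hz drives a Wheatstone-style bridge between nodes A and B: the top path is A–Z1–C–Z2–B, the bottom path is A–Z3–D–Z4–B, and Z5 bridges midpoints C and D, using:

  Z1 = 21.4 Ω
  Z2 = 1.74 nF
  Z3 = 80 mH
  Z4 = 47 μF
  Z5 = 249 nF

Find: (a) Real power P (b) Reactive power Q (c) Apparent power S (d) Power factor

Step 1 — Angular frequency: ω = 2π·f = 2π·964 = 6057 rad/s.
Step 2 — Component impedances:
  Z1: Z = R = 21.4 Ω
  Z2: Z = 1/(jωC) = -j/(ω·C) = 0 - j9.488e+04 Ω
  Z3: Z = jωL = j·6057·0.08 = 0 + j484.6 Ω
  Z4: Z = 1/(jωC) = -j/(ω·C) = 0 - j3.513 Ω
  Z5: Z = 1/(jωC) = -j/(ω·C) = 0 - j663 Ω
Step 3 — Bridge requires nodal analysis (the Z5 bridge couples midpoints C and D, so the two paths cannot be reduced to a simple series/parallel combination). Setting node B to ground and injecting 1 A at node A, the 3-node admittance system at A, C, D solves to V_A = Z_AB = 163.7 + j1811 Ω = 1818∠84.8° Ω.
Step 4 — Source phasor: V = 92.3∠-39.1° V = 71.63 - j58.21 V.
Step 5 — Current: I = V / Z = -0.02834 - j0.04211 A = 0.05076∠-123.9° A.
Step 6 — Complex power: S = V·I* = 0.4217 + j4.666 VA.
Step 7 — Real power: P = Re(S) = 0.4217 W.
Step 8 — Reactive power: Q = Im(S) = 4.666 VAR.
Step 9 — Apparent power: |S| = 4.685 VA.
Step 10 — Power factor: PF = P/|S| = 0.09001 (lagging).

(a) P = 0.4217 W  (b) Q = 4.666 VAR  (c) S = 4.685 VA  (d) PF = 0.09001 (lagging)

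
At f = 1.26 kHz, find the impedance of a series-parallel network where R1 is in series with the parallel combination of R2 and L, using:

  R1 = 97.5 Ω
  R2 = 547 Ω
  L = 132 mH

Step 1 — Angular frequency: ω = 2π·f = 2π·1260 = 7917 rad/s.
Step 2 — Component impedances:
  R1: Z = R = 97.5 Ω
  R2: Z = R = 547 Ω
  L: Z = jωL = j·7917·0.132 = 0 + j1045 Ω
Step 3 — Parallel branch: R2 || L = 1/(1/R2 + 1/L) = 429.4 + j224.7 Ω.
Step 4 — Series with R1: Z_total = R1 + (R2 || L) = 526.9 + j224.7 Ω = 572.8∠23.1° Ω.

Z = 526.9 + j224.7 Ω = 572.8∠23.1° Ω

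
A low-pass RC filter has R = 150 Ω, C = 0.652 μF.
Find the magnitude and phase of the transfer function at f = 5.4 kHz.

Step 1 — Angular frequency: ω = 2π·5400 = 3.393e+04 rad/s.
Step 2 — Transfer function: H(jω) = 1/(1 + jωRC).
Step 3 — Denominator: 1 + jωRC = 1 + j·3.393e+04·150·6.52e-07 = 1 + j3.318.
Step 4 — H = 0.08326 - j0.2763.
Step 5 — Magnitude: |H| = 0.2885 (-10.8 dB); phase: φ = -73.2°.

|H| = 0.2885 (-10.8 dB), φ = -73.2°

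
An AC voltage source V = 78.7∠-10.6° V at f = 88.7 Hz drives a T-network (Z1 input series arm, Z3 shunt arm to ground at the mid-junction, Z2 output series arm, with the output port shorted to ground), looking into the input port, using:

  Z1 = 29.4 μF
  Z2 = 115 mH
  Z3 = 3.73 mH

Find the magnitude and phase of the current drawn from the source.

Step 1 — Angular frequency: ω = 2π·f = 2π·88.7 = 557.3 rad/s.
Step 2 — Component impedances:
  Z1: Z = 1/(jωC) = -j/(ω·C) = 0 - j61.03 Ω
  Z2: Z = jωL = j·557.3·0.115 = 0 + j64.09 Ω
  Z3: Z = jωL = j·557.3·0.00373 = 0 + j2.079 Ω
Step 3 — With the output port shorted to ground, the output series arm Z2 runs from the junction to ground; the shunt arm Z3 also runs from the junction to ground. They appear in parallel: Z3 || Z2 = 0 + j2.013 Ω.
Step 4 — Series with input arm Z1: Z_in = Z1 + (Z3 || Z2) = 0 - j59.02 Ω = 59.02∠-90.0° Ω.
Step 5 — Source phasor: V = 78.7∠-10.6° V = 77.36 - j14.48 V.
Step 6 — Ohm's law: I = V / Z_total = (77.36 - j14.48) / (0 - j59.02) = 0.2453 + j1.311 A.
Step 7 — Convert to polar: |I| = 1.334 A, ∠I = 79.4°.

I = 1.334∠79.4° A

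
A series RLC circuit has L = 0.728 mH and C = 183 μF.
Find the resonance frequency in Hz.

Step 1 — Resonance condition Im(Z)=0 gives ω₀ = 1/√(LC).
Step 2 — ω₀ = 1/√(0.000728·0.000183) = 2740 rad/s.
Step 3 — f₀ = ω₀/(2π) = 436 Hz.

f₀ = 436 Hz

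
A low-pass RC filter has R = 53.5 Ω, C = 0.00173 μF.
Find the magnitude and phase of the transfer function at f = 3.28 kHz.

Step 1 — Angular frequency: ω = 2π·3280 = 2.061e+04 rad/s.
Step 2 — Transfer function: H(jω) = 1/(1 + jωRC).
Step 3 — Denominator: 1 + jωRC = 1 + j·2.061e+04·53.5·1.73e-09 = 1 + j0.001907.
Step 4 — H = 1 - j0.001907.
Step 5 — Magnitude: |H| = 1 (-0.0 dB); phase: φ = -0.1°.

|H| = 1 (-0.0 dB), φ = -0.1°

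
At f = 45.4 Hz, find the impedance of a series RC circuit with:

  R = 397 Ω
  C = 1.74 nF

Step 1 — Angular frequency: ω = 2π·f = 2π·45.4 = 285.3 rad/s.
Step 2 — Component impedances:
  R: Z = R = 397 Ω
  C: Z = 1/(jωC) = -j/(ω·C) = 0 - j2.015e+06 Ω
Step 3 — Series combination: Z_total = R + C = 397 - j2.015e+06 Ω = 2.015e+06∠-90.0° Ω.

Z = 397 - j2.015e+06 Ω = 2.015e+06∠-90.0° Ω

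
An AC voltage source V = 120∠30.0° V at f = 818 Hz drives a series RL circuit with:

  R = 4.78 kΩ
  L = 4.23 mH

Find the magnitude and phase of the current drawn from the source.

Step 1 — Angular frequency: ω = 2π·f = 2π·818 = 5140 rad/s.
Step 2 — Component impedances:
  R: Z = R = 4780 Ω
  L: Z = jωL = j·5140·0.00423 = 0 + j21.74 Ω
Step 3 — Series combination: Z_total = R + L = 4780 + j21.74 Ω = 4780∠0.3° Ω.
Step 4 — Source phasor: V = 120∠30.0° V = 103.9 + j60 V.
Step 5 — Ohm's law: I = V / Z_total = (103.9 + j60) / (4780 + j21.74) = 0.0218 + j0.01245 A.
Step 6 — Convert to polar: |I| = 0.0251 A, ∠I = 29.7°.

I = 0.0251∠29.7° A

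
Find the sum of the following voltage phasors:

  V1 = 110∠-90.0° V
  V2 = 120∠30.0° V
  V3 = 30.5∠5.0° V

Step 1 — Convert each phasor to rectangular form:
  V1 = 110·(cos(-90.0°) + j·sin(-90.0°)) = 0 - j110 V
  V2 = 120·(cos(30.0°) + j·sin(30.0°)) = 103.9 + j60 V
  V3 = 30.5·(cos(5.0°) + j·sin(5.0°)) = 30.38 + j2.658 V
Step 2 — Sum components: V_total = 134.3 - j47.34 V.
Step 3 — Convert to polar: |V_total| = 142.4 V, ∠V_total = -19.4°.

V_total = 142.4∠-19.4° V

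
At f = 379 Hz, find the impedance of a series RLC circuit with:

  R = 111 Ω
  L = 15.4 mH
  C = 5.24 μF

Step 1 — Angular frequency: ω = 2π·f = 2π·379 = 2381 rad/s.
Step 2 — Component impedances:
  R: Z = R = 111 Ω
  L: Z = jωL = j·2381·0.0154 = 0 + j36.67 Ω
  C: Z = 1/(jωC) = -j/(ω·C) = 0 - j80.14 Ω
Step 3 — Series combination: Z_total = R + L + C = 111 - j43.47 Ω = 119.2∠-21.4° Ω.

Z = 111 - j43.47 Ω = 119.2∠-21.4° Ω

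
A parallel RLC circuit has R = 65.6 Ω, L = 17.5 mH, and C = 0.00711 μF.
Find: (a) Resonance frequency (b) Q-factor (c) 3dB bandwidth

Step 1 — Resonance: ω₀ = 1/√(LC) = 1/√(0.0175·7.11e-09) = 8.965e+04 rad/s.
Step 2 — f₀ = ω₀/(2π) = 1.427e+04 Hz.
Step 3 — Parallel Q: Q = R/(ω₀L) = 65.6/(8.965e+04·0.0175) = 0.04181.
Step 4 — Bandwidth: Δω = ω₀/Q = 2.144e+06 rad/s; BW = Δω/(2π) = 3.412e+05 Hz.

(a) f₀ = 1.427e+04 Hz  (b) Q = 0.04181  (c) BW = 3.412e+05 Hz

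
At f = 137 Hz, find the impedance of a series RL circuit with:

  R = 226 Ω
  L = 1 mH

Step 1 — Angular frequency: ω = 2π·f = 2π·137 = 860.8 rad/s.
Step 2 — Component impedances:
  R: Z = R = 226 Ω
  L: Z = jωL = j·860.8·0.001 = 0 + j0.8608 Ω
Step 3 — Series combination: Z_total = R + L = 226 + j0.8608 Ω = 226∠0.2° Ω.

Z = 226 + j0.8608 Ω = 226∠0.2° Ω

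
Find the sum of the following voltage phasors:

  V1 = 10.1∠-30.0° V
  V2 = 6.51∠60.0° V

Step 1 — Convert each phasor to rectangular form:
  V1 = 10.1·(cos(-30.0°) + j·sin(-30.0°)) = 8.747 - j5.05 V
  V2 = 6.51·(cos(60.0°) + j·sin(60.0°)) = 3.255 + j5.638 V
Step 2 — Sum components: V_total = 12 + j0.5878 V.
Step 3 — Convert to polar: |V_total| = 12.02 V, ∠V_total = 2.8°.

V_total = 12.02∠2.8° V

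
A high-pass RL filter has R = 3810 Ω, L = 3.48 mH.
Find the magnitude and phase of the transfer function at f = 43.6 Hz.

Step 1 — Angular frequency: ω = 2π·43.6 = 273.9 rad/s.
Step 2 — Transfer function: H(jω) = jωL/(R + jωL).
Step 3 — Numerator jωL = j·0.9533; denominator R + jωL = 3810 + j0.9533.
Step 4 — H = 6.261e-08 + j0.0002502.
Step 5 — Magnitude: |H| = 0.0002502 (-72.0 dB); phase: φ = 90.0°.

|H| = 0.0002502 (-72.0 dB), φ = 90.0°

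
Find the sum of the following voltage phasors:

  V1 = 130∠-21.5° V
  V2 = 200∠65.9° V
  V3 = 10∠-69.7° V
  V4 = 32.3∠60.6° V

Step 1 — Convert each phasor to rectangular form:
  V1 = 130·(cos(-21.5°) + j·sin(-21.5°)) = 121 - j47.65 V
  V2 = 200·(cos(65.9°) + j·sin(65.9°)) = 81.67 + j182.6 V
  V3 = 10·(cos(-69.7°) + j·sin(-69.7°)) = 3.469 - j9.379 V
  V4 = 32.3·(cos(60.6°) + j·sin(60.6°)) = 15.86 + j28.14 V
Step 2 — Sum components: V_total = 221.9 + j153.7 V.
Step 3 — Convert to polar: |V_total| = 270 V, ∠V_total = 34.7°.

V_total = 270∠34.7° V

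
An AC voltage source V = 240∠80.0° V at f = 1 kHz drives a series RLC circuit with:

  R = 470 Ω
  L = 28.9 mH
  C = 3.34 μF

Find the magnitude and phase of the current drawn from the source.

Step 1 — Angular frequency: ω = 2π·f = 2π·1000 = 6283 rad/s.
Step 2 — Component impedances:
  R: Z = R = 470 Ω
  L: Z = jωL = j·6283·0.0289 = 0 + j181.6 Ω
  C: Z = 1/(jωC) = -j/(ω·C) = 0 - j47.65 Ω
Step 3 — Series combination: Z_total = R + L + C = 470 + j133.9 Ω = 488.7∠15.9° Ω.
Step 4 — Source phasor: V = 240∠80.0° V = 41.68 + j236.4 V.
Step 5 — Ohm's law: I = V / Z_total = (41.68 + j236.4) / (470 + j133.9) = 0.2146 + j0.4417 A.
Step 6 — Convert to polar: |I| = 0.4911 A, ∠I = 64.1°.

I = 0.4911∠64.1° A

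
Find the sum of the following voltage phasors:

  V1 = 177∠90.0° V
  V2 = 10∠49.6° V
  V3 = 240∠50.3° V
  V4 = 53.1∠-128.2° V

Step 1 — Convert each phasor to rectangular form:
  V1 = 177·(cos(90.0°) + j·sin(90.0°)) = 0 + j177 V
  V2 = 10·(cos(49.6°) + j·sin(49.6°)) = 6.481 + j7.615 V
  V3 = 240·(cos(50.3°) + j·sin(50.3°)) = 153.3 + j184.7 V
  V4 = 53.1·(cos(-128.2°) + j·sin(-128.2°)) = -32.84 - j41.73 V
Step 2 — Sum components: V_total = 126.9 + j327.5 V.
Step 3 — Convert to polar: |V_total| = 351.3 V, ∠V_total = 68.8°.

V_total = 351.3∠68.8° V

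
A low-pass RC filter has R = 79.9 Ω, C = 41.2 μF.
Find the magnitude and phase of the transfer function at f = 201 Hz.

Step 1 — Angular frequency: ω = 2π·201 = 1263 rad/s.
Step 2 — Transfer function: H(jω) = 1/(1 + jωRC).
Step 3 — Denominator: 1 + jωRC = 1 + j·1263·79.9·4.12e-05 = 1 + j4.157.
Step 4 — H = 0.05469 - j0.2274.
Step 5 — Magnitude: |H| = 0.2339 (-12.6 dB); phase: φ = -76.5°.

|H| = 0.2339 (-12.6 dB), φ = -76.5°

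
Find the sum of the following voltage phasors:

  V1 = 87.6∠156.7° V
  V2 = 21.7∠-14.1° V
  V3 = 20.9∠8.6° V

Step 1 — Convert each phasor to rectangular form:
  V1 = 87.6·(cos(156.7°) + j·sin(156.7°)) = -80.46 + j34.65 V
  V2 = 21.7·(cos(-14.1°) + j·sin(-14.1°)) = 21.05 - j5.286 V
  V3 = 20.9·(cos(8.6°) + j·sin(8.6°)) = 20.67 + j3.125 V
Step 2 — Sum components: V_total = -38.74 + j32.49 V.
Step 3 — Convert to polar: |V_total| = 50.56 V, ∠V_total = 140.0°.

V_total = 50.56∠140.0° V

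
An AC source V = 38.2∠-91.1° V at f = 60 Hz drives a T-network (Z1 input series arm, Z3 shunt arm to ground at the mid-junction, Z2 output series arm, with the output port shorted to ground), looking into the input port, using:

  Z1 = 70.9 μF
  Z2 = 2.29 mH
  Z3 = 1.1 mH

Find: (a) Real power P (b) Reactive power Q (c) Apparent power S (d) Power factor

Step 1 — Angular frequency: ω = 2π·f = 2π·60 = 377 rad/s.
Step 2 — Component impedances:
  Z1: Z = 1/(jωC) = -j/(ω·C) = 0 - j37.41 Ω
  Z2: Z = jωL = j·377·0.00229 = 0 + j0.8633 Ω
  Z3: Z = jωL = j·377·0.0011 = 0 + j0.4147 Ω
Step 3 — With the output port shorted to ground, the output series arm Z2 runs from the junction to ground; the shunt arm Z3 also runs from the junction to ground. They appear in parallel: Z3 || Z2 = 0 + j0.2801 Ω.
Step 4 — Series with input arm Z1: Z_in = Z1 + (Z3 || Z2) = 0 - j37.13 Ω = 37.13∠-90.0° Ω.
Step 5 — Source phasor: V = 38.2∠-91.1° V = -0.7333 - j38.19 V.
Step 6 — Current: I = V / Z = 1.029 - j0.01975 A = 1.029∠-1.1° A.
Step 7 — Complex power: S = V·I* = 0 - j39.3 VA.
Step 8 — Real power: P = Re(S) = 0 W.
Step 9 — Reactive power: Q = Im(S) = -39.3 VAR.
Step 10 — Apparent power: |S| = 39.3 VA.
Step 11 — Power factor: PF = P/|S| = 0 (leading).

(a) P = 0 W  (b) Q = -39.3 VAR  (c) S = 39.3 VA  (d) PF = 0 (leading)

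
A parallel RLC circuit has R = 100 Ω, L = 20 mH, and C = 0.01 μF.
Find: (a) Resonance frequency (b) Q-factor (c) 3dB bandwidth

Step 1 — Resonance: ω₀ = 1/√(LC) = 1/√(0.02·1e-08) = 7.071e+04 rad/s.
Step 2 — f₀ = ω₀/(2π) = 1.125e+04 Hz.
Step 3 — Parallel Q: Q = R/(ω₀L) = 100/(7.071e+04·0.02) = 0.07071.
Step 4 — Bandwidth: Δω = ω₀/Q = 1e+06 rad/s; BW = Δω/(2π) = 1.592e+05 Hz.

(a) f₀ = 1.125e+04 Hz  (b) Q = 0.07071  (c) BW = 1.592e+05 Hz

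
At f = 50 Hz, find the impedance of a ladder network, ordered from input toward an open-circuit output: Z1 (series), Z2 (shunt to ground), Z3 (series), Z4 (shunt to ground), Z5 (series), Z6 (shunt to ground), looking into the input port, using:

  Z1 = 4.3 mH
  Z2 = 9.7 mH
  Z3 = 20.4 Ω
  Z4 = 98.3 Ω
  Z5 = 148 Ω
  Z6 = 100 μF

Step 1 — Angular frequency: ω = 2π·f = 2π·50 = 314.2 rad/s.
Step 2 — Component impedances:
  Z1: Z = jωL = j·314.2·0.0043 = 0 + j1.351 Ω
  Z2: Z = jωL = j·314.2·0.0097 = 0 + j3.047 Ω
  Z3: Z = R = 20.4 Ω
  Z4: Z = R = 98.3 Ω
  Z5: Z = R = 148 Ω
  Z6: Z = 1/(jωC) = -j/(ω·C) = 0 - j31.83 Ω
Step 3 — Ladder network (open output): work backward from the far end, alternating series and parallel combinations. Z_in = 0.1158 + j4.401 Ω = 4.403∠88.5° Ω.

Z = 0.1158 + j4.401 Ω = 4.403∠88.5° Ω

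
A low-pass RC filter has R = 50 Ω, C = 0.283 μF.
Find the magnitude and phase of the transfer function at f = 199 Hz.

Step 1 — Angular frequency: ω = 2π·199 = 1250 rad/s.
Step 2 — Transfer function: H(jω) = 1/(1 + jωRC).
Step 3 — Denominator: 1 + jωRC = 1 + j·1250·50·2.83e-07 = 1 + j0.01769.
Step 4 — H = 0.9997 - j0.01769.
Step 5 — Magnitude: |H| = 0.9998 (-0.0 dB); phase: φ = -1.0°.

|H| = 0.9998 (-0.0 dB), φ = -1.0°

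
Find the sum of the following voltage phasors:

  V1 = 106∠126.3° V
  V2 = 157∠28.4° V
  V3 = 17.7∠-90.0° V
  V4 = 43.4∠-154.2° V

Step 1 — Convert each phasor to rectangular form:
  V1 = 106·(cos(126.3°) + j·sin(126.3°)) = -62.75 + j85.43 V
  V2 = 157·(cos(28.4°) + j·sin(28.4°)) = 138.1 + j74.67 V
  V3 = 17.7·(cos(-90.0°) + j·sin(-90.0°)) = 0 - j17.7 V
  V4 = 43.4·(cos(-154.2°) + j·sin(-154.2°)) = -39.07 - j18.89 V
Step 2 — Sum components: V_total = 36.28 + j123.5 V.
Step 3 — Convert to polar: |V_total| = 128.7 V, ∠V_total = 73.6°.

V_total = 128.7∠73.6° V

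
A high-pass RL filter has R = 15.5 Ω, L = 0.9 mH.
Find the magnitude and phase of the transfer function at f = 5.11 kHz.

Step 1 — Angular frequency: ω = 2π·5110 = 3.211e+04 rad/s.
Step 2 — Transfer function: H(jω) = jωL/(R + jωL).
Step 3 — Numerator jωL = j·28.9; denominator R + jωL = 15.5 + j28.9.
Step 4 — H = 0.7766 + j0.4165.
Step 5 — Magnitude: |H| = 0.8812 (-1.1 dB); phase: φ = 28.2°.

|H| = 0.8812 (-1.1 dB), φ = 28.2°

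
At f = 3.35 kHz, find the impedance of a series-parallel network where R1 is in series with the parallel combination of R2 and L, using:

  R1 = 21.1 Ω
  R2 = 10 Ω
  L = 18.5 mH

Step 1 — Angular frequency: ω = 2π·f = 2π·3350 = 2.105e+04 rad/s.
Step 2 — Component impedances:
  R1: Z = R = 21.1 Ω
  R2: Z = R = 10 Ω
  L: Z = jωL = j·2.105e+04·0.0185 = 0 + j389.4 Ω
Step 3 — Parallel branch: R2 || L = 1/(1/R2 + 1/L) = 9.993 + j0.2566 Ω.
Step 4 — Series with R1: Z_total = R1 + (R2 || L) = 31.09 + j0.2566 Ω = 31.09∠0.5° Ω.

Z = 31.09 + j0.2566 Ω = 31.09∠0.5° Ω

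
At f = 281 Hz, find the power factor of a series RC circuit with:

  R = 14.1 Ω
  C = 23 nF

Step 1 — Angular frequency: ω = 2π·f = 2π·281 = 1766 rad/s.
Step 2 — Component impedances:
  R: Z = R = 14.1 Ω
  C: Z = 1/(jωC) = -j/(ω·C) = 0 - j2.463e+04 Ω
Step 3 — Series combination: Z_total = R + C = 14.1 - j2.463e+04 Ω = 2.463e+04∠-90.0° Ω.
Step 4 — Power factor: PF = cos(φ) = Re(Z)/|Z| = 14.1/24626 = 0.0005726.
Step 5 — Type: Im(Z) = -2.463e+04 ⇒ leading (phase φ = -90.0°).

PF = 0.0005726 (leading, φ = -90.0°)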